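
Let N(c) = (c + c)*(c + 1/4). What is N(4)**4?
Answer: 1336336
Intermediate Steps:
N(c) = 2*c*(1/4 + c) (N(c) = (2*c)*(c + 1*(1/4)) = (2*c)*(c + 1/4) = (2*c)*(1/4 + c) = 2*c*(1/4 + c))
N(4)**4 = ((1/2)*4*(1 + 4*4))**4 = ((1/2)*4*(1 + 16))**4 = ((1/2)*4*17)**4 = 34**4 = 1336336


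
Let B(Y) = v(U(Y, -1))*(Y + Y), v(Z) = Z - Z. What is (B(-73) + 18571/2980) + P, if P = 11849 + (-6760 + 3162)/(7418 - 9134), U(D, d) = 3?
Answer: 15158646049/1278420 ≈ 11857.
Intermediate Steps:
v(Z) = 0
B(Y) = 0 (B(Y) = 0*(Y + Y) = 0*(2*Y) = 0)
P = 10168241/858 (P = 11849 - 3598/(-1716) = 11849 - 3598*(-1/1716) = 11849 + 1799/858 = 10168241/858 ≈ 11851.)
(B(-73) + 18571/2980) + P = (0 + 18571/2980) + 10168241/858 = 18571/2980 + 10168241/858 = 15158646049/1278420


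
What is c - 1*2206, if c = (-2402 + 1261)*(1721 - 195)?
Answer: -1743372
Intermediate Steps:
c = -1741166 (c = -1141*1526 = -1741166)
c - 1*2206 = -1741166 - 1*2206 = -1741166 - 2206 = -1743372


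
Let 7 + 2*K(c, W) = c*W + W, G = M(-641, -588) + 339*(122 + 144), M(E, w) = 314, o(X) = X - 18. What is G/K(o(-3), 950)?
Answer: -180976/19007 ≈ -9.5215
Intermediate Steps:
o(X) = -18 + X
G = 90488 (G = 314 + 339*(122 + 144) = 314 + 339*266 = 314 + 90174 = 90488)
K(c, W) = -7/2 + W/2 + W*c/2 (K(c, W) = -7/2 + (c*W + W)/2 = -7/2 + (W*c + W)/2 = -7/2 + (W + W*c)/2 = -7/2 + (W/2 + W*c/2) = -7/2 + W/2 + W*c/2)
G/K(o(-3), 950) = 90488/(-7/2 + (½)*950 + (½)*950*(-18 - 3)) = 90488/(-7/2 + 475 + (½)*950*(-21)) = 90488/(-7/2 + 475 - 9975) = 90488/(-19007/2) = 90488*(-2/19007) = -180976/19007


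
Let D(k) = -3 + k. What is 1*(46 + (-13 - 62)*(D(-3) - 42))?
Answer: 3646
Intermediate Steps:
1*(46 + (-13 - 62)*(D(-3) - 42)) = 1*(46 + (-13 - 62)*((-3 - 3) - 42)) = 1*(46 - 75*(-6 - 42)) = 1*(46 - 75*(-48)) = 1*(46 + 3600) = 1*3646 = 3646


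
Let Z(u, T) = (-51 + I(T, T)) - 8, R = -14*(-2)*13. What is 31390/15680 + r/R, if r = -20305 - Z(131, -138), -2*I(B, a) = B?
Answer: -1096833/20384 ≈ -53.809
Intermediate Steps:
R = 364 (R = 28*13 = 364)
I(B, a) = -B/2
Z(u, T) = -59 - T/2 (Z(u, T) = (-51 - T/2) - 8 = -59 - T/2)
r = -20315 (r = -20305 - (-59 - ½*(-138)) = -20305 - (-59 + 69) = -20305 - 1*10 = -20305 - 10 = -20315)
31390/15680 + r/R = 31390/15680 - 20315/364 = 31390*(1/15680) - 20315*1/364 = 3139/1568 - 20315/364 = -1096833/20384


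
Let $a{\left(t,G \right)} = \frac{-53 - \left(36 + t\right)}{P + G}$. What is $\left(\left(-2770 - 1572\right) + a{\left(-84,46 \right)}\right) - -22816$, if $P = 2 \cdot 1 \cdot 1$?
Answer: $\frac{886747}{48} \approx 18474.0$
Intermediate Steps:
$P = 2$ ($P = 2 \cdot 1 = 2$)
$a{\left(t,G \right)} = \frac{-89 - t}{2 + G}$ ($a{\left(t,G \right)} = \frac{-53 - \left(36 + t\right)}{2 + G} = \frac{-89 - t}{2 + G}$)
$\left(\left(-2770 - 1572\right) + a{\left(-84,46 \right)}\right) - -22816 = \left(\left(-2770 - 1572\right) + \frac{-89 - -84}{2 + 46}\right) - -22816 = \left(-4342 + \frac{-89 + 84}{48}\right) + 22816 = \left(-4342 + \frac{1}{48} \left(-5\right)\right) + 22816 = \left(-4342 - \frac{5}{48}\right) + 22816 = - \frac{208421}{48} + 22816 = \frac{886747}{48}$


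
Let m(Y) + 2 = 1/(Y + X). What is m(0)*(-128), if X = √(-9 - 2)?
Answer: 256 + 128*I*√11/11 ≈ 256.0 + 38.593*I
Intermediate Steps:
X = I*√11 (X = √(-11) = I*√11 ≈ 3.3166*I)
m(Y) = -2 + 1/(Y + I*√11)
m(0)*(-128) = ((1 - 2*0 - 2*I*√11)/(0 + I*√11))*(-128) = ((1 + 0 - 2*I*√11)/((I*√11)))*(-128) = ((-I*√11/11)*(1 - 2*I*√11))*(-128) = -I*√11*(1 - 2*I*√11)/11*(-128) = 128*I*√11*(1 - 2*I*√11)/11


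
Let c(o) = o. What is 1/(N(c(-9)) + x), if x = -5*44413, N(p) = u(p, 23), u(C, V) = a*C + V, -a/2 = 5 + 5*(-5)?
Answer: -1/222402 ≈ -4.4964e-6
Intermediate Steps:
a = 40 (a = -2*(5 + 5*(-5)) = -2*(5 - 25) = -2*(-20) = 40)
u(C, V) = V + 40*C (u(C, V) = 40*C + V = V + 40*C)
N(p) = 23 + 40*p
x = -222065
1/(N(c(-9)) + x) = 1/((23 + 40*(-9)) - 222065) = 1/((23 - 360) - 222065) = 1/(-337 - 222065) = 1/(-222402) = -1/222402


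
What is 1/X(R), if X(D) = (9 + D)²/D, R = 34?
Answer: 34/1849 ≈ 0.018388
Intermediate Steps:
X(D) = (9 + D)²/D
1/X(R) = 1/((9 + 34)²/34) = 1/((1/34)*43²) = 1/((1/34)*1849) = 1/(1849/34) = 34/1849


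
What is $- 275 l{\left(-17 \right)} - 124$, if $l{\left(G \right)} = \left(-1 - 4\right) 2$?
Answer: $2626$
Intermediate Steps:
$l{\left(G \right)} = -10$ ($l{\left(G \right)} = \left(-5\right) 2 = -10$)
$- 275 l{\left(-17 \right)} - 124 = \left(-275\right) \left(-10\right) - 124 = 2750 - 124 = 2626$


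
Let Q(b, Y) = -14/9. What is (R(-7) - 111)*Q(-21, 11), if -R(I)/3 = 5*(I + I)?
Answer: -154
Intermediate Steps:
Q(b, Y) = -14/9 (Q(b, Y) = -14*⅑ = -14/9)
R(I) = -30*I (R(I) = -15*(I + I) = -15*2*I = -30*I)
(R(-7) - 111)*Q(-21, 11) = (-30*(-7) - 111)*(-14/9) = (210 - 111)*(-14/9) = 99*(-14/9) = -154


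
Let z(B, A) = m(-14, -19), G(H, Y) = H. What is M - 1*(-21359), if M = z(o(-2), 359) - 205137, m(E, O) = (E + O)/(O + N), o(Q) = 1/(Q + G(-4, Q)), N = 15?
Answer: -735079/4 ≈ -1.8377e+5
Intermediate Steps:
o(Q) = 1/(-4 + Q) (o(Q) = 1/(Q - 4) = 1/(-4 + Q))
m(E, O) = (E + O)/(15 + O) (m(E, O) = (E + O)/(O + 15) = (E + O)/(15 + O))
z(B, A) = 33/4 (z(B, A) = (-14 - 19)/(15 - 19) = -33/(-4) = -¼*(-33) = 33/4)
M = -820515/4 (M = 33/4 - 205137 = -820515/4 ≈ -2.0513e+5)
M - 1*(-21359) = -820515/4 - 1*(-21359) = -820515/4 + 21359 = -735079/4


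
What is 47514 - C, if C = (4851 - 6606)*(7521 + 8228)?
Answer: 27687009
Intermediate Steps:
C = -27639495 (C = -1755*15749 = -27639495)
47514 - C = 47514 - 1*(-27639495) = 47514 + 27639495 = 27687009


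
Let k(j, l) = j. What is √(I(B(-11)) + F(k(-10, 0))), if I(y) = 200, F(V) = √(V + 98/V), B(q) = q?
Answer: √(5000 + 15*I*√55)/5 ≈ 14.143 + 0.15731*I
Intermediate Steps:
√(I(B(-11)) + F(k(-10, 0))) = √(200 + √(-10 + 98/(-10))) = √(200 + √(-10 + 98*(-⅒))) = √(200 + √(-10 - 49/5)) = √(200 + √(-99/5)) = √(200 + 3*I*√55/5)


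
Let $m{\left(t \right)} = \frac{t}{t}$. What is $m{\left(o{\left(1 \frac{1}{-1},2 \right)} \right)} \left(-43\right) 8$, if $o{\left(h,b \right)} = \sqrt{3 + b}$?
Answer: $-344$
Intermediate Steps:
$m{\left(t \right)} = 1$
$m{\left(o{\left(1 \frac{1}{-1},2 \right)} \right)} \left(-43\right) 8 = 1 \left(-43\right) 8 = \left(-43\right) 8 = -344$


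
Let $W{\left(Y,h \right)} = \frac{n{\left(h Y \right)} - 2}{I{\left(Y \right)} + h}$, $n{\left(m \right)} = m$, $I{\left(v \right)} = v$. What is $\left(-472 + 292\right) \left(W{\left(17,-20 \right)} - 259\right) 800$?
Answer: $20880000$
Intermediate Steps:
$W{\left(Y,h \right)} = \frac{-2 + Y h}{Y + h}$ ($W{\left(Y,h \right)} = \frac{h Y - 2}{Y + h} = \frac{Y h - 2}{Y + h} = \frac{-2 + Y h}{Y + h}$)
$\left(-472 + 292\right) \left(W{\left(17,-20 \right)} - 259\right) 800 = \left(-472 + 292\right) \left(\frac{-2 + 17 \left(-20\right)}{17 - 20} - 259\right) 800 = - 180 \left(\frac{-2 - 340}{-3} - 259\right) 800 = - 180 \left(\left(- \frac{1}{3}\right) \left(-342\right) - 259\right) 800 = - 180 \left(114 - 259\right) 800 = \left(-180\right) \left(-145\right) 800 = 26100 \cdot 800 = 20880000$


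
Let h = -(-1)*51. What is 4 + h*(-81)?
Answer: -4127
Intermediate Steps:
h = 51 (h = -1*(-51) = 51)
4 + h*(-81) = 4 + 51*(-81) = 4 - 4131 = -4127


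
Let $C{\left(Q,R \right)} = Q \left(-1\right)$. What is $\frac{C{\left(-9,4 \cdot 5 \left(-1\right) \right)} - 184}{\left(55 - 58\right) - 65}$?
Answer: $\frac{175}{68} \approx 2.5735$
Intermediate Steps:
$C{\left(Q,R \right)} = - Q$
$\frac{C{\left(-9,4 \cdot 5 \left(-1\right) \right)} - 184}{\left(55 - 58\right) - 65} = \frac{\left(-1\right) \left(-9\right) - 184}{\left(55 - 58\right) - 65} = \frac{9 - 184}{\left(55 - 58\right) - 65} = - \frac{175}{-3 - 65} = - \frac{175}{-68} = \left(-175\right) \left(- \frac{1}{68}\right) = \frac{175}{68}$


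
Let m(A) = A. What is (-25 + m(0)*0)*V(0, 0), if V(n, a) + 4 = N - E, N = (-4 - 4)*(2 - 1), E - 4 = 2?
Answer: 450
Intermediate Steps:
E = 6 (E = 4 + 2 = 6)
N = -8 (N = -8*1 = -8)
V(n, a) = -18 (V(n, a) = -4 + (-8 - 1*6) = -4 + (-8 - 6) = -4 - 14 = -18)
(-25 + m(0)*0)*V(0, 0) = (-25 + 0*0)*(-18) = (-25 + 0)*(-18) = -25*(-18) = 450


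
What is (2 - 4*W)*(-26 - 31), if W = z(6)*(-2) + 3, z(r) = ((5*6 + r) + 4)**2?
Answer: -729030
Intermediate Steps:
z(r) = (34 + r)**2 (z(r) = ((30 + r) + 4)**2 = (34 + r)**2)
W = -3197 (W = (34 + 6)**2*(-2) + 3 = 40**2*(-2) + 3 = 1600*(-2) + 3 = -3200 + 3 = -3197)
(2 - 4*W)*(-26 - 31) = (2 - 4*(-3197))*(-26 - 31) = (2 + 12788)*(-57) = 12790*(-57) = -729030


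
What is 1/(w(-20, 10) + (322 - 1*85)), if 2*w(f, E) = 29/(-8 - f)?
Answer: 24/5717 ≈ 0.0041980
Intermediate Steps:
w(f, E) = 29/(2*(-8 - f)) (w(f, E) = (29/(-8 - f))/2 = 29/(2*(-8 - f)))
1/(w(-20, 10) + (322 - 1*85)) = 1/(-29/(16 + 2*(-20)) + (322 - 1*85)) = 1/(-29/(16 - 40) + (322 - 85)) = 1/(-29/(-24) + 237) = 1/(-29*(-1/24) + 237) = 1/(29/24 + 237) = 1/(5717/24) = 24/5717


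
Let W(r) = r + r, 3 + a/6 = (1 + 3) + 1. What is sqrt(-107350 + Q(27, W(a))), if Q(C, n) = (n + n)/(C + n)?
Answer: I*sqrt(31023878)/17 ≈ 327.64*I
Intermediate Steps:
a = 12 (a = -18 + 6*((1 + 3) + 1) = -18 + 6*(4 + 1) = -18 + 6*5 = -18 + 30 = 12)
W(r) = 2*r
Q(C, n) = 2*n/(C + n) (Q(C, n) = (2*n)/(C + n) = 2*n/(C + n))
sqrt(-107350 + Q(27, W(a))) = sqrt(-107350 + 2*(2*12)/(27 + 2*12)) = sqrt(-107350 + 2*24/(27 + 24)) = sqrt(-107350 + 2*24/51) = sqrt(-107350 + 2*24*(1/51)) = sqrt(-107350 + 16/17) = sqrt(-1824934/17) = I*sqrt(31023878)/17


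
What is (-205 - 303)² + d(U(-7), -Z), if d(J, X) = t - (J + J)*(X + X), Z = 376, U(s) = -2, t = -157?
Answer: 254899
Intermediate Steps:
d(J, X) = -157 - 4*J*X (d(J, X) = -157 - (J + J)*(X + X) = -157 - 2*J*2*X = -157 - 4*J*X)
(-205 - 303)² + d(U(-7), -Z) = (-205 - 303)² + (-157 - 4*(-2)*(-1*376)) = (-508)² + (-157 - 4*(-2)*(-376)) = 258064 + (-157 - 3008) = 258064 - 3165 = 254899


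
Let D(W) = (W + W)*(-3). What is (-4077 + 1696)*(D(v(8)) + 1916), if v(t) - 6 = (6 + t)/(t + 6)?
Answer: -4461994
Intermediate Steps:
v(t) = 7 (v(t) = 6 + (6 + t)/(t + 6) = 6 + (6 + t)/(6 + t) = 6 + 1 = 7)
D(W) = -6*W (D(W) = (2*W)*(-3) = -6*W)
(-4077 + 1696)*(D(v(8)) + 1916) = (-4077 + 1696)*(-6*7 + 1916) = -2381*(-42 + 1916) = -2381*1874 = -4461994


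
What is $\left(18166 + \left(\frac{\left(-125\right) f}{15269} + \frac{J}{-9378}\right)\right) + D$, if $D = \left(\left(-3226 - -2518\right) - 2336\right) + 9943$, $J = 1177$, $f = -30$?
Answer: $\frac{3589141770217}{143192682} \approx 25065.0$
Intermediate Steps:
$D = 6899$ ($D = \left(\left(-3226 + 2518\right) - 2336\right) + 9943 = \left(-708 - 2336\right) + 9943 = -3044 + 9943 = 6899$)
$\left(18166 + \left(\frac{\left(-125\right) f}{15269} + \frac{J}{-9378}\right)\right) + D = \left(18166 + \left(\frac{\left(-125\right) \left(-30\right)}{15269} + \frac{1177}{-9378}\right)\right) + 6899 = \left(18166 + \left(3750 \cdot \frac{1}{15269} + 1177 \left(- \frac{1}{9378}\right)\right)\right) + 6899 = \left(18166 + \left(\frac{3750}{15269} - \frac{1177}{9378}\right)\right) + 6899 = \left(18166 + \frac{17195887}{143192682}\right) + 6899 = \frac{2601255457099}{143192682} + 6899 = \frac{3589141770217}{143192682}$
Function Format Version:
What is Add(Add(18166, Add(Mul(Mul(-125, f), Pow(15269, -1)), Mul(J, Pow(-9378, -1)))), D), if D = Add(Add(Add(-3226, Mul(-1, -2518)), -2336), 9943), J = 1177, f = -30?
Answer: Rational(3589141770217, 143192682) ≈ 25065.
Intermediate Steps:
D = 6899 (D = Add(Add(Add(-3226, 2518), -2336), 9943) = Add(Add(-708, -2336), 9943) = Add(-3044, 9943) = 6899)
Add(Add(18166, Add(Mul(Mul(-125, f), Pow(15269, -1)), Mul(J, Pow(-9378, -1)))), D) = Add(Add(18166, Add(Mul(Mul(-125, -30), Pow(15269, -1)), Mul(1177, Pow(-9378, -1)))), 6899) = Add(Add(18166, Add(Mul(3750, Rational(1, 15269)), Mul(1177, Rational(-1, 9378)))), 6899) = Add(Add(18166, Add(Rational(3750, 15269), Rational(-1177, 9378))), 6899) = Add(Add(18166, Rational(17195887, 143192682)), 6899) = Add(Rational(2601255457099, 143192682), 6899) = Rational(3589141770217, 143192682)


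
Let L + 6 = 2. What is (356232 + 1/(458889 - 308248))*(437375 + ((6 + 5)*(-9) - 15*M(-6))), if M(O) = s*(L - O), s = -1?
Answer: 23467215161863178/150641 ≈ 1.5578e+11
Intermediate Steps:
L = -4 (L = -6 + 2 = -4)
M(O) = 4 + O (M(O) = -(-4 - O) = 4 + O)
(356232 + 1/(458889 - 308248))*(437375 + ((6 + 5)*(-9) - 15*M(-6))) = (356232 + 1/(458889 - 308248))*(437375 + ((6 + 5)*(-9) - 15*(4 - 6))) = (356232 + 1/150641)*(437375 + (11*(-9) - 15*(-2))) = (356232 + 1/150641)*(437375 + (-99 + 30)) = 53663144713*(437375 - 69)/150641 = (53663144713/150641)*437306 = 23467215161863178/150641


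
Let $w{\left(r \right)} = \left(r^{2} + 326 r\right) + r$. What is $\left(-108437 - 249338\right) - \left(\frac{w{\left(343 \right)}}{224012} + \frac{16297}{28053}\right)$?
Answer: $- \frac{1124171421164197}{3142104318} \approx -3.5778 \cdot 10^{5}$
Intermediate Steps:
$w{\left(r \right)} = r^{2} + 327 r$
$\left(-108437 - 249338\right) - \left(\frac{w{\left(343 \right)}}{224012} + \frac{16297}{28053}\right) = \left(-108437 - 249338\right) - \left(\frac{343 \left(327 + 343\right)}{224012} + \frac{16297}{28053}\right) = \left(-108437 - 249338\right) - \left(343 \cdot 670 \cdot \frac{1}{224012} + 16297 \cdot \frac{1}{28053}\right) = -357775 - \left(229810 \cdot \frac{1}{224012} + \frac{16297}{28053}\right) = -357775 - \left(\frac{114905}{112006} + \frac{16297}{28053}\right) = -357775 - \frac{5048791747}{3142104318} = - \frac{1124171421164197}{3142104318}$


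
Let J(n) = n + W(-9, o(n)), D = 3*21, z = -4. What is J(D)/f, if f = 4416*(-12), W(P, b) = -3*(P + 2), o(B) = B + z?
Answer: -7/4416 ≈ -0.0015851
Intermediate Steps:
D = 63
o(B) = -4 + B (o(B) = B - 4 = -4 + B)
W(P, b) = -6 - 3*P (W(P, b) = -3*(2 + P) = -6 - 3*P)
J(n) = 21 + n (J(n) = n + (-6 - 3*(-9)) = n + (-6 + 27) = n + 21 = 21 + n)
f = -52992
J(D)/f = (21 + 63)/(-52992) = 84*(-1/52992) = -7/4416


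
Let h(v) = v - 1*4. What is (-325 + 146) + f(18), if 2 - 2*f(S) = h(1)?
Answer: -353/2 ≈ -176.50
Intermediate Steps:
h(v) = -4 + v (h(v) = v - 4 = -4 + v)
f(S) = 5/2 (f(S) = 1 - (-4 + 1)/2 = 1 - 1/2*(-3) = 1 + 3/2 = 5/2)
(-325 + 146) + f(18) = (-325 + 146) + 5/2 = -179 + 5/2 = -353/2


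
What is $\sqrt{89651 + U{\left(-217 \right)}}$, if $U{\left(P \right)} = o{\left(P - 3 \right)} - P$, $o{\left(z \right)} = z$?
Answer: $4 \sqrt{5603} \approx 299.41$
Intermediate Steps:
$U{\left(P \right)} = -3$ ($U{\left(P \right)} = \left(P - 3\right) - P = \left(-3 + P\right) - P = -3$)
$\sqrt{89651 + U{\left(-217 \right)}} = \sqrt{89651 - 3} = \sqrt{89648} = 4 \sqrt{5603}$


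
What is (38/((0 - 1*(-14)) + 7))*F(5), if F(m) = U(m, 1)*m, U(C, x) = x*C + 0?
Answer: 950/21 ≈ 45.238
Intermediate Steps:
U(C, x) = C*x (U(C, x) = C*x + 0 = C*x)
F(m) = m**2 (F(m) = (m*1)*m = m*m = m**2)
(38/((0 - 1*(-14)) + 7))*F(5) = (38/((0 - 1*(-14)) + 7))*5**2 = (38/((0 + 14) + 7))*25 = (38/(14 + 7))*25 = (38/21)*25 = 950/21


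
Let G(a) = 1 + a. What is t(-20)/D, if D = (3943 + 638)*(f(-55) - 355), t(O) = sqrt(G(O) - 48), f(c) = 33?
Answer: -I*sqrt(67)/1475082 ≈ -5.5491e-6*I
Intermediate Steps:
t(O) = sqrt(-47 + O) (t(O) = sqrt((1 + O) - 48) = sqrt(-47 + O))
D = -1475082 (D = (3943 + 638)*(33 - 355) = 4581*(-322) = -1475082)
t(-20)/D = sqrt(-47 - 20)/(-1475082) = sqrt(-67)*(-1/1475082) = (I*sqrt(67))*(-1/1475082) = -I*sqrt(67)/1475082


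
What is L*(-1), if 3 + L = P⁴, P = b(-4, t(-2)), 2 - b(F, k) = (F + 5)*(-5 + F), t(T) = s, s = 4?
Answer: -14638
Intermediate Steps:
t(T) = 4
b(F, k) = 2 - (-5 + F)*(5 + F) (b(F, k) = 2 - (F + 5)*(-5 + F) = 2 - (5 + F)*(-5 + F) = 2 - (-5 + F)*(5 + F))
P = 11 (P = 27 - 1*(-4)² = 27 - 1*16 = 27 - 16 = 11)
L = 14638 (L = -3 + 11⁴ = -3 + 14641 = 14638)
L*(-1) = 14638*(-1) = -14638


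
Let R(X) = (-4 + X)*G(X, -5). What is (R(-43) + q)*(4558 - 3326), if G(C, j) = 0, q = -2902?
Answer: -3575264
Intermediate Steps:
R(X) = 0 (R(X) = (-4 + X)*0 = 0)
(R(-43) + q)*(4558 - 3326) = (0 - 2902)*(4558 - 3326) = -2902*1232 = -3575264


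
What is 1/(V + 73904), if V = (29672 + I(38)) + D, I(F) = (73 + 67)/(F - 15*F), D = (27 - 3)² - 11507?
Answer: 19/1760250 ≈ 1.0794e-5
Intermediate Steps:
D = -10931 (D = 24² - 11507 = 576 - 11507 = -10931)
I(F) = -10/F (I(F) = 140/((-14*F)) = 140*(-1/(14*F)) = -10/F)
V = 356074/19 (V = (29672 - 10/38) - 10931 = (29672 - 10*1/38) - 10931 = (29672 - 5/19) - 10931 = 563763/19 - 10931 = 356074/19 ≈ 18741.)
1/(V + 73904) = 1/(356074/19 + 73904) = 1/(1760250/19) = 19/1760250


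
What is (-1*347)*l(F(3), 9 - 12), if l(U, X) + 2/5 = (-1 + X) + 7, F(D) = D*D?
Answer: -4511/5 ≈ -902.20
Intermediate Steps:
F(D) = D²
l(U, X) = 28/5 + X (l(U, X) = -⅖ + ((-1 + X) + 7) = -⅖ + (6 + X) = 28/5 + X)
(-1*347)*l(F(3), 9 - 12) = (-1*347)*(28/5 + (9 - 12)) = -347*(28/5 - 3) = -347*13/5 = -4511/5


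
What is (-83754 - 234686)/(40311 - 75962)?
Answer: 318440/35651 ≈ 8.9321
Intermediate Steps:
(-83754 - 234686)/(40311 - 75962) = -318440/(-35651) = -318440*(-1/35651) = 318440/35651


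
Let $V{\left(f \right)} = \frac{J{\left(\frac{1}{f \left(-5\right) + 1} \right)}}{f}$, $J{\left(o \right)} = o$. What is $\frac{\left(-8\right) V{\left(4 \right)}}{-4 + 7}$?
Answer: $\frac{2}{57} \approx 0.035088$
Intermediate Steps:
$V{\left(f \right)} = \frac{1}{f \left(1 - 5 f\right)}$ ($V{\left(f \right)} = \frac{1}{\left(f \left(-5\right) + 1\right) f} = \frac{1}{\left(- 5 f + 1\right) f} = \frac{1}{\left(1 - 5 f\right) f} = \frac{1}{f \left(1 - 5 f\right)}$)
$\frac{\left(-8\right) V{\left(4 \right)}}{-4 + 7} = \frac{\left(-8\right) \left(- \frac{1}{4 \left(-1 + 5 \cdot 4\right)}\right)}{-4 + 7} = \frac{\left(-8\right) \left(\left(-1\right) \frac{1}{4} \frac{1}{-1 + 20}\right)}{3} = - 8 \left(\left(-1\right) \frac{1}{4} \cdot \frac{1}{19}\right) \frac{1}{3} = \left(-8\right) \left(- \frac{1}{76}\right) \frac{1}{3} = \frac{2}{19} \cdot \frac{1}{3} = \frac{2}{57}$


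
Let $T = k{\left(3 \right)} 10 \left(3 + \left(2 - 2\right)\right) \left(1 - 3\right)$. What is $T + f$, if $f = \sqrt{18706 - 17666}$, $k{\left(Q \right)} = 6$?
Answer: $-360 + 4 \sqrt{65} \approx -327.75$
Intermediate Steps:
$f = 4 \sqrt{65}$ ($f = \sqrt{1040} = 4 \sqrt{65} \approx 32.249$)
$T = -360$ ($T = 6 \cdot 10 \left(3 + \left(2 - 2\right)\right) \left(1 - 3\right) = 60 \left(3 + 0\right) \left(1 - 3\right) = 60 \cdot 3 \left(-2\right) = 60 \left(-6\right) = -360$)
$T + f = -360 + 4 \sqrt{65}$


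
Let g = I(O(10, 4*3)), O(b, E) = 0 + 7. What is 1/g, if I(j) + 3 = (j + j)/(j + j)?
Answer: -1/2 ≈ -0.50000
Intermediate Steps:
O(b, E) = 7
I(j) = -2 (I(j) = -3 + (j + j)/(j + j) = -3 + (2*j)/((2*j)) = -3 + (2*j)*(1/(2*j)) = -3 + 1 = -2)
g = -2
1/g = 1/(-2) = -1/2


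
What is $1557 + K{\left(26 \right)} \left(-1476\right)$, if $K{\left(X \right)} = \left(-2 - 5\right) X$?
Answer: $270189$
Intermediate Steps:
$K{\left(X \right)} = - 7 X$
$1557 + K{\left(26 \right)} \left(-1476\right) = 1557 + \left(-7\right) 26 \left(-1476\right) = 1557 - -268632 = 1557 + 268632 = 270189$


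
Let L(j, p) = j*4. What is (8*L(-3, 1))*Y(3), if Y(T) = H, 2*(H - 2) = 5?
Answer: -432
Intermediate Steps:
H = 9/2 (H = 2 + (½)*5 = 2 + 5/2 = 9/2 ≈ 4.5000)
Y(T) = 9/2
L(j, p) = 4*j
(8*L(-3, 1))*Y(3) = (8*(4*(-3)))*(9/2) = (8*(-12))*(9/2) = -96*9/2 = -432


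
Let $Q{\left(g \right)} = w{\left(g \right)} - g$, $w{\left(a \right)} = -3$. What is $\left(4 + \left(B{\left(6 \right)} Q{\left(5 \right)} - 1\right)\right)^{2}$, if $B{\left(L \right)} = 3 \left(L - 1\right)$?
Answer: $13689$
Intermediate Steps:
$Q{\left(g \right)} = -3 - g$
$B{\left(L \right)} = -3 + 3 L$ ($B{\left(L \right)} = 3 \left(-1 + L\right) = -3 + 3 L$)
$\left(4 + \left(B{\left(6 \right)} Q{\left(5 \right)} - 1\right)\right)^{2} = \left(4 + \left(\left(-3 + 3 \cdot 6\right) \left(-3 - 5\right) - 1\right)\right)^{2} = \left(4 + \left(\left(-3 + 18\right) \left(-3 - 5\right) - 1\right)\right)^{2} = \left(4 + \left(15 \left(-8\right) - 1\right)\right)^{2} = \left(4 - 121\right)^{2} = \left(-117\right)^{2} = 13689$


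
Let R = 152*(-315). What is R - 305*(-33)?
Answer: -37815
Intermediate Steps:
R = -47880
R - 305*(-33) = -47880 - 305*(-33) = -47880 - 1*(-10065) = -47880 + 10065 = -37815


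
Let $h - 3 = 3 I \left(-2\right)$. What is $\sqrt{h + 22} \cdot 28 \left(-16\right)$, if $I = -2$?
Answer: $- 448 \sqrt{37} \approx -2725.1$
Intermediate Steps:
$h = 15$ ($h = 3 + 3 \left(-2\right) \left(-2\right) = 3 - -12 = 3 + 12 = 15$)
$\sqrt{h + 22} \cdot 28 \left(-16\right) = \sqrt{15 + 22} \cdot 28 \left(-16\right) = \sqrt{37} \cdot 28 \left(-16\right) = 28 \sqrt{37} \left(-16\right) = - 448 \sqrt{37}$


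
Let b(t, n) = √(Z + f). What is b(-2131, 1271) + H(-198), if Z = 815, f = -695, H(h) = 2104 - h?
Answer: 2302 + 2*√30 ≈ 2313.0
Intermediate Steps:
b(t, n) = 2*√30 (b(t, n) = √(815 - 695) = √120 = 2*√30)
b(-2131, 1271) + H(-198) = 2*√30 + (2104 - 1*(-198)) = 2*√30 + (2104 + 198) = 2*√30 + 2302 = 2302 + 2*√30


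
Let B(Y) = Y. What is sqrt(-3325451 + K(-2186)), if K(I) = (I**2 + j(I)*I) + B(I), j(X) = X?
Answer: sqrt(6229555) ≈ 2495.9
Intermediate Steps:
K(I) = I + 2*I**2 (K(I) = (I**2 + I*I) + I = (I**2 + I**2) + I = 2*I**2 + I = I + 2*I**2)
sqrt(-3325451 + K(-2186)) = sqrt(-3325451 - 2186*(1 + 2*(-2186))) = sqrt(-3325451 - 2186*(1 - 4372)) = sqrt(-3325451 - 2186*(-4371)) = sqrt(-3325451 + 9555006) = sqrt(6229555)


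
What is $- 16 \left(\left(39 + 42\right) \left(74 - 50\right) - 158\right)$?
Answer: $-28576$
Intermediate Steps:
$- 16 \left(\left(39 + 42\right) \left(74 - 50\right) - 158\right) = - 16 \left(81 \cdot 24 - 158\right) = - 16 \left(1944 - 158\right) = \left(-16\right) 1786 = -28576$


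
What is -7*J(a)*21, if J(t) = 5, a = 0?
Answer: -735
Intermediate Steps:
-7*J(a)*21 = -7*5*21 = -35*21 = -735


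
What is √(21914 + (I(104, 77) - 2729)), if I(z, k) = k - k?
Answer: √19185 ≈ 138.51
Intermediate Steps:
I(z, k) = 0
√(21914 + (I(104, 77) - 2729)) = √(21914 + (0 - 2729)) = √(21914 - 2729) = √19185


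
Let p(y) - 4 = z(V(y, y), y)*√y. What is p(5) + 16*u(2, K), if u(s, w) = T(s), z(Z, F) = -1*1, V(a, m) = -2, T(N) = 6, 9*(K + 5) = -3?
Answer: 100 - √5 ≈ 97.764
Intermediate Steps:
K = -16/3 (K = -5 + (⅑)*(-3) = -5 - ⅓ = -16/3 ≈ -5.3333)
z(Z, F) = -1
u(s, w) = 6
p(y) = 4 - √y
p(5) + 16*u(2, K) = (4 - √5) + 16*6 = (4 - √5) + 96 = 100 - √5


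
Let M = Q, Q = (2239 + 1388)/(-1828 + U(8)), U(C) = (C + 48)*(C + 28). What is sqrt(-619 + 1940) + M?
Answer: 3627/188 + sqrt(1321) ≈ 55.638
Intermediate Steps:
U(C) = (28 + C)*(48 + C) (U(C) = (48 + C)*(28 + C) = (28 + C)*(48 + C))
Q = 3627/188 (Q = (2239 + 1388)/(-1828 + (1344 + 8**2 + 76*8)) = 3627/(-1828 + (1344 + 64 + 608)) = 3627/(-1828 + 2016) = 3627/188 ≈ 19.293)
M = 3627/188 ≈ 19.293
sqrt(-619 + 1940) + M = sqrt(-619 + 1940) + 3627/188 = sqrt(1321) + 3627/188 = 3627/188 + sqrt(1321)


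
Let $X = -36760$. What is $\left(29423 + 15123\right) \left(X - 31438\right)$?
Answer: $-3037948108$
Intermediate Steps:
$\left(29423 + 15123\right) \left(X - 31438\right) = \left(29423 + 15123\right) \left(-36760 - 31438\right) = 44546 \left(-68198\right) = -3037948108$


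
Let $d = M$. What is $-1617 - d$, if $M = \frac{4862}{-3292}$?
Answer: $- \frac{2659151}{1646} \approx -1615.5$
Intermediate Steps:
$M = - \frac{2431}{1646}$ ($M = 4862 \left(- \frac{1}{3292}\right) = - \frac{2431}{1646} \approx -1.4769$)
$d = - \frac{2431}{1646} \approx -1.4769$
$-1617 - d = -1617 - - \frac{2431}{1646} = -1617 + \frac{2431}{1646} = - \frac{2659151}{1646}$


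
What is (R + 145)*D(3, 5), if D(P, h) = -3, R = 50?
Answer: -585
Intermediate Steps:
(R + 145)*D(3, 5) = (50 + 145)*(-3) = 195*(-3) = -585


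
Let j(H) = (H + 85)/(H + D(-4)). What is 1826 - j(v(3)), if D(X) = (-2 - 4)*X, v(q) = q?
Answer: 49214/27 ≈ 1822.7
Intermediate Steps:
D(X) = -6*X
j(H) = (85 + H)/(24 + H) (j(H) = (H + 85)/(H - 6*(-4)) = (85 + H)/(H + 24) = (85 + H)/(24 + H))
1826 - j(v(3)) = 1826 - (85 + 3)/(24 + 3) = 1826 - 88/27 = 49214/27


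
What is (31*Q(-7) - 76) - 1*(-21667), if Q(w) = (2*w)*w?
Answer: 24629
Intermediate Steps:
Q(w) = 2*w**2
(31*Q(-7) - 76) - 1*(-21667) = (31*(2*(-7)**2) - 76) - 1*(-21667) = (31*(2*49) - 76) + 21667 = (31*98 - 76) + 21667 = (3038 - 76) + 21667 = 2962 + 21667 = 24629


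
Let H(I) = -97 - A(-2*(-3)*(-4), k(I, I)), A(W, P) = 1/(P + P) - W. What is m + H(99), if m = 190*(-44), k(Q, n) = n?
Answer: -1679239/198 ≈ -8481.0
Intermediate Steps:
A(W, P) = 1/(2*P) - W
H(I) = -121 - 1/(2*I) (H(I) = -97 - (1/(2*I) - (-2*(-3))*(-4)) = -97 - (1/(2*I) - 6*(-4)) = -97 - (1/(2*I) - 1*(-24)) = -97 - (1/(2*I) + 24) = -97 - (24 + 1/(2*I)) = -97 + (-24 - 1/(2*I)) = -121 - 1/(2*I))
m = -8360
m + H(99) = -8360 + (-121 - ½/99) = -8360 + (-121 - ½*1/99) = -8360 + (-121 - 1/198) = -8360 - 23959/198 = -1679239/198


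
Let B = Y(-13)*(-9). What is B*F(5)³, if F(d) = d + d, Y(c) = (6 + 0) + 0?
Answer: -54000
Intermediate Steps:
Y(c) = 6 (Y(c) = 6 + 0 = 6)
F(d) = 2*d
B = -54 (B = 6*(-9) = -54)
B*F(5)³ = -54*(2*5)³ = -54*10³ = -54*1000 = -54000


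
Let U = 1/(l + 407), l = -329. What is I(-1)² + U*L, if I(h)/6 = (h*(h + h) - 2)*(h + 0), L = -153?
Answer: -51/26 ≈ -1.9615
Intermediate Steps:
U = 1/78 (U = 1/(-329 + 407) = 1/78 ≈ 0.012821)
I(h) = 6*h*(-2 + 2*h²) (I(h) = 6*((h*(h + h) - 2)*(h + 0)) = 6*((h*(2*h) - 2)*h) = 6*((2*h² - 2)*h) = 6*((-2 + 2*h²)*h) = 6*(h*(-2 + 2*h²)) = 6*h*(-2 + 2*h²))
I(-1)² + U*L = (12*(-1)*(-1 + (-1)²))² + (1/78)*(-153) = (12*(-1)*(-1 + 1))² - 51/26 = (12*(-1)*0)² - 51/26 = 0² - 51/26 = 0 - 51/26 = -51/26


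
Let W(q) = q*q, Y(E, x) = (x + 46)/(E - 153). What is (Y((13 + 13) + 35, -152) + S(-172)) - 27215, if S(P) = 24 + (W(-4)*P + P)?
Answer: -1385237/46 ≈ -30114.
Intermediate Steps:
Y(E, x) = (46 + x)/(-153 + E)
W(q) = q²
S(P) = 24 + 17*P (S(P) = 24 + ((-4)²*P + P) = 24 + (16*P + P) = 24 + 17*P)
(Y((13 + 13) + 35, -152) + S(-172)) - 27215 = ((46 - 152)/(-153 + ((13 + 13) + 35)) + (24 + 17*(-172))) - 27215 = (-106/(-153 + (26 + 35)) + (24 - 2924)) - 27215 = (-106/(-153 + 61) - 2900) - 27215 = (-106/(-92) - 2900) - 27215 = (-1/92*(-106) - 2900) - 27215 = (53/46 - 2900) - 27215 = -133347/46 - 27215 = -1385237/46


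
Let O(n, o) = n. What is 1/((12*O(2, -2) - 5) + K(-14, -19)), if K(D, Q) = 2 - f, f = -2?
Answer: 1/23 ≈ 0.043478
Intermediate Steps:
K(D, Q) = 4 (K(D, Q) = 2 - 1*(-2) = 2 + 2 = 4)
1/((12*O(2, -2) - 5) + K(-14, -19)) = 1/((12*2 - 5) + 4) = 1/((24 - 5) + 4) = 1/(19 + 4) = 1/23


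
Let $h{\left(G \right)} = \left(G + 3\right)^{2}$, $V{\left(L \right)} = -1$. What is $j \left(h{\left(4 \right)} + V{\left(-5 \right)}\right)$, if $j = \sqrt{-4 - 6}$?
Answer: $48 i \sqrt{10} \approx 151.79 i$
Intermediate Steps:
$h{\left(G \right)} = \left(3 + G\right)^{2}$
$j = i \sqrt{10}$ ($j = \sqrt{-10} = i \sqrt{10} \approx 3.1623 i$)
$j \left(h{\left(4 \right)} + V{\left(-5 \right)}\right) = i \sqrt{10} \left(\left(3 + 4\right)^{2} - 1\right) = i \sqrt{10} \left(7^{2} - 1\right) = i \sqrt{10} \left(49 - 1\right) = i \sqrt{10} \cdot 48 = 48 i \sqrt{10}$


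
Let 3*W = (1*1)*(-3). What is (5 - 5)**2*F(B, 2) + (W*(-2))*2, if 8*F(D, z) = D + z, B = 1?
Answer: 4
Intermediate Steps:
W = -1 (W = ((1*1)*(-3))/3 = (1*(-3))/3 = (1/3)*(-3) = -1)
F(D, z) = D/8 + z/8 (F(D, z) = (D + z)/8 = D/8 + z/8)
(5 - 5)**2*F(B, 2) + (W*(-2))*2 = (5 - 5)**2*((1/8)*1 + (1/8)*2) - 1*(-2)*2 = 0**2*(1/8 + 1/4) + 2*2 = 0*(3/8) + 4 = 0 + 4 = 4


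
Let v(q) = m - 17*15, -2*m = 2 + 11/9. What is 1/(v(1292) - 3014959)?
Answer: -18/54273881 ≈ -3.3165e-7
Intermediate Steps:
m = -29/18 (m = -(2 + 11/9)/2 = -½*29/9 = -29/18 ≈ -1.6111)
v(q) = -4619/18 (v(q) = -29/18 - 17*15 = -29/18 - 255 = -4619/18)
1/(v(1292) - 3014959) = 1/(-4619/18 - 3014959) = 1/(-54273881/18) = -18/54273881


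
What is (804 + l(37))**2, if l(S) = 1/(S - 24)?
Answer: 109265209/169 ≈ 6.4654e+5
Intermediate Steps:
l(S) = 1/(-24 + S)
(804 + l(37))**2 = (804 + 1/(-24 + 37))**2 = (804 + 1/13)**2 = (10453/13)**2 = 109265209/169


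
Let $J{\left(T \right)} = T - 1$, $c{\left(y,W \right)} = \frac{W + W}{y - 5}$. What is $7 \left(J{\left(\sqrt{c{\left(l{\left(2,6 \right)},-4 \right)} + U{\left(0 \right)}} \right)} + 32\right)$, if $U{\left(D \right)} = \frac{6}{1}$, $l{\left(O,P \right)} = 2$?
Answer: $217 + \frac{7 \sqrt{78}}{3} \approx 237.61$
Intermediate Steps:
$c{\left(y,W \right)} = \frac{2 W}{-5 + y}$
$U{\left(D \right)} = 6$ ($U{\left(D \right)} = 6 \cdot 1 = 6$)
$J{\left(T \right)} = -1 + T$
$7 \left(J{\left(\sqrt{c{\left(l{\left(2,6 \right)},-4 \right)} + U{\left(0 \right)}} \right)} + 32\right) = 7 \left(\left(-1 + \sqrt{2 \left(-4\right) \frac{1}{-5 + 2} + 6}\right) + 32\right) = 7 \left(\left(-1 + \sqrt{2 \left(-4\right) \frac{1}{-3} + 6}\right) + 32\right) = 7 \left(\left(-1 + \sqrt{2 \left(-4\right) \left(- \frac{1}{3}\right) + 6}\right) + 32\right) = 7 \left(\left(-1 + \sqrt{\frac{8}{3} + 6}\right) + 32\right) = 7 \left(\left(-1 + \sqrt{\frac{26}{3}}\right) + 32\right) = 7 \left(\left(-1 + \frac{\sqrt{78}}{3}\right) + 32\right) = 7 \left(31 + \frac{\sqrt{78}}{3}\right) = 217 + \frac{7 \sqrt{78}}{3}$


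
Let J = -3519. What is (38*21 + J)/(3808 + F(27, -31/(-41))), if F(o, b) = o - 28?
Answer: -907/1269 ≈ -0.71474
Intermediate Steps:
F(o, b) = -28 + o
(38*21 + J)/(3808 + F(27, -31/(-41))) = (38*21 - 3519)/(3808 + (-28 + 27)) = (798 - 3519)/(3808 - 1) = -2721/3807 = -2721*1/3807 = -907/1269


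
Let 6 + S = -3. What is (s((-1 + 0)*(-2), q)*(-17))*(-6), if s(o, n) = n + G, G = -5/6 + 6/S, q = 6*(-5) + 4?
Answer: -2805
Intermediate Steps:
S = -9 (S = -6 - 3 = -9)
q = -26 (q = -30 + 4 = -26)
G = -3/2 (G = -5/6 + 6/(-9) = -5*1/6 + 6*(-1/9) = -5/6 - 2/3 = -3/2 ≈ -1.5000)
s(o, n) = -3/2 + n (s(o, n) = n - 3/2 = -3/2 + n)
(s((-1 + 0)*(-2), q)*(-17))*(-6) = ((-3/2 - 26)*(-17))*(-6) = -55/2*(-17)*(-6) = (935/2)*(-6) = -2805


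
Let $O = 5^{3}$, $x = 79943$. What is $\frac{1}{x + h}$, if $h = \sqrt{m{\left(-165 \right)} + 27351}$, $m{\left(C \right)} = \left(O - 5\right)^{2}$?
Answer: $\frac{79943}{6390841498} - \frac{3 \sqrt{4639}}{6390841498} \approx 1.2477 \cdot 10^{-5}$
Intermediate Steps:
$O = 125$
$m{\left(C \right)} = 14400$ ($m{\left(C \right)} = \left(125 - 5\right)^{2} = 120^{2} = 14400$)
$h = 3 \sqrt{4639}$ ($h = \sqrt{14400 + 27351} = \sqrt{41751} = 3 \sqrt{4639} \approx 204.33$)
$\frac{1}{x + h} = \frac{1}{79943 + 3 \sqrt{4639}}$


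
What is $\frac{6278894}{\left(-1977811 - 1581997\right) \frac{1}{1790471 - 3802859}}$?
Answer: $\frac{225635195337}{63568} \approx 3.5495 \cdot 10^{6}$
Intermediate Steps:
$\frac{6278894}{\left(-1977811 - 1581997\right) \frac{1}{1790471 - 3802859}} = \frac{6278894}{\left(-3559808\right) \frac{1}{-2012388}} = \frac{6278894}{\left(-3559808\right) \left(- \frac{1}{2012388}\right)} = \frac{6278894}{\frac{127136}{71871}} = 6278894 \cdot \frac{71871}{127136} = \frac{225635195337}{63568}$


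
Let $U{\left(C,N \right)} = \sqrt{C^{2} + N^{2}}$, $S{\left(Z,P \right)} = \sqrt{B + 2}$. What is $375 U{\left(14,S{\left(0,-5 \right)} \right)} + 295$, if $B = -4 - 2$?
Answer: $295 + 3000 \sqrt{3} \approx 5491.2$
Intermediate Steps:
$B = -6$ ($B = -4 - 2 = -6$)
$S{\left(Z,P \right)} = 2 i$ ($S{\left(Z,P \right)} = \sqrt{-6 + 2} = \sqrt{-4} = 2 i$)
$375 U{\left(14,S{\left(0,-5 \right)} \right)} + 295 = 375 \sqrt{14^{2} + \left(2 i\right)^{2}} + 295 = 375 \sqrt{196 - 4} + 295 = 375 \sqrt{192} + 295 = 375 \cdot 8 \sqrt{3} + 295 = 3000 \sqrt{3} + 295 = 295 + 3000 \sqrt{3}$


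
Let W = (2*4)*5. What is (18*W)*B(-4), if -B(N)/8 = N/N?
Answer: -5760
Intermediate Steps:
B(N) = -8 (B(N) = -8*N/N = -8*1 = -8)
W = 40 (W = 8*5 = 40)
(18*W)*B(-4) = (18*40)*(-8) = 720*(-8) = -5760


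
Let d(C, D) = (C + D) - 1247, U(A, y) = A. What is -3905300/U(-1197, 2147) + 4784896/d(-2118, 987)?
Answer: 254234492/203319 ≈ 1250.4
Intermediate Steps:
d(C, D) = -1247 + C + D
-3905300/U(-1197, 2147) + 4784896/d(-2118, 987) = -3905300/(-1197) + 4784896/(-1247 - 2118 + 987) = -3905300*(-1/1197) + 4784896/(-2378) = 557900/171 + 4784896*(-1/2378) = 557900/171 - 2392448/1189 = 254234492/203319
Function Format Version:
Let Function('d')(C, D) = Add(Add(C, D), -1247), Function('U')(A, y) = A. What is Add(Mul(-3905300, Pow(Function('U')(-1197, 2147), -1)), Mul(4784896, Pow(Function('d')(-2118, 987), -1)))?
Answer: Rational(254234492, 203319) ≈ 1250.4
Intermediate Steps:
Function('d')(C, D) = Add(-1247, C, D)
Add(Mul(-3905300, Pow(Function('U')(-1197, 2147), -1)), Mul(4784896, Pow(Function('d')(-2118, 987), -1))) = Add(Mul(-3905300, Pow(-1197, -1)), Mul(4784896, Pow(Add(-1247, -2118, 987), -1))) = Add(Mul(-3905300, Rational(-1, 1197)), Mul(4784896, Pow(-2378, -1))) = Add(Rational(557900, 171), Mul(4784896, Rational(-1, 2378))) = Add(Rational(557900, 171), Rational(-2392448, 1189)) = Rational(254234492, 203319)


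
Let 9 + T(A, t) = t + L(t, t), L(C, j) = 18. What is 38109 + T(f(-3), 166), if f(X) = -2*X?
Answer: 38284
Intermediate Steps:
T(A, t) = 9 + t (T(A, t) = -9 + (t + 18) = -9 + (18 + t) = 9 + t)
38109 + T(f(-3), 166) = 38109 + (9 + 166) = 38109 + 175 = 38284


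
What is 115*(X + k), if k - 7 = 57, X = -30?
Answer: 3910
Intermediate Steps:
k = 64 (k = 7 + 57 = 64)
115*(X + k) = 115*(-30 + 64) = 115*34 = 3910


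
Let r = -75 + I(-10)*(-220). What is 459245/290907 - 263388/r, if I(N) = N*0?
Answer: 25551952097/7272675 ≈ 3513.4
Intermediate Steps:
I(N) = 0
r = -75 (r = -75 + 0*(-220) = -75 + 0 = -75)
459245/290907 - 263388/r = 459245/290907 - 263388/(-75) = 459245*(1/290907) - 263388*(-1/75) = 459245/290907 + 87796/25 = 25551952097/7272675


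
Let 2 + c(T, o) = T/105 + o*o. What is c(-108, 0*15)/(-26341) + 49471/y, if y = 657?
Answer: 860549359/11428515 ≈ 75.298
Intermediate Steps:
c(T, o) = -2 + o² + T/105 (c(T, o) = -2 + (T/105 + o*o) = -2 + (T/105 + o²) = -2 + (o² + T/105) = -2 + o² + T/105)
c(-108, 0*15)/(-26341) + 49471/y = (-2 + (0*15)² + (1/105)*(-108))/(-26341) + 49471/657 = (-2 + 0² - 36/35)*(-1/26341) + 49471*(1/657) = (-2 + 0 - 36/35)*(-1/26341) + 49471/657 = -106/35*(-1/26341) + 49471/657 = 2/17395 + 49471/657 = 860549359/11428515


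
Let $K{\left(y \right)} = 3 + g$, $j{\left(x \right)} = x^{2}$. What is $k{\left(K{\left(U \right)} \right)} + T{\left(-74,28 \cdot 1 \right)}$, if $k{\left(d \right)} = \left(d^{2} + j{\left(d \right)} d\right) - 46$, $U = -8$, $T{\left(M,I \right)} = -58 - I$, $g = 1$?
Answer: $-52$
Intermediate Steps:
$K{\left(y \right)} = 4$ ($K{\left(y \right)} = 3 + 1 = 4$)
$k{\left(d \right)} = -46 + d^{2} + d^{3}$ ($k{\left(d \right)} = \left(d^{2} + d^{2} d\right) - 46 = \left(d^{2} + d^{3}\right) - 46 = -46 + d^{2} + d^{3}$)
$k{\left(K{\left(U \right)} \right)} + T{\left(-74,28 \cdot 1 \right)} = \left(-46 + 4^{2} + 4^{3}\right) - \left(58 + 28 \cdot 1\right) = \left(-46 + 16 + 64\right) - 86 = 34 - 86 = -52$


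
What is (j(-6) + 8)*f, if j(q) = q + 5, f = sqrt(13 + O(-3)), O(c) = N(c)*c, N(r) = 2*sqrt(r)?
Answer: 7*sqrt(13 - 6*I*sqrt(3)) ≈ 26.949 - 9.4478*I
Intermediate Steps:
O(c) = 2*c**(3/2) (O(c) = (2*sqrt(c))*c = 2*c**(3/2))
f = sqrt(13 - 6*I*sqrt(3)) (f = sqrt(13 + 2*(-3)**(3/2)) = sqrt(13 + 2*(-3*I*sqrt(3))) = sqrt(13 - 6*I*sqrt(3)) ≈ 3.8499 - 1.3497*I)
j(q) = 5 + q
(j(-6) + 8)*f = ((5 - 6) + 8)*sqrt(13 - 6*I*sqrt(3)) = (-1 + 8)*sqrt(13 - 6*I*sqrt(3)) = 7*sqrt(13 - 6*I*sqrt(3))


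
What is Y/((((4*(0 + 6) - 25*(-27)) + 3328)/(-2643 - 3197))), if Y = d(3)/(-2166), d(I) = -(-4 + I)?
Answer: 2920/4361241 ≈ 0.00066953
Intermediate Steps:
d(I) = 4 - I
Y = -1/2166 (Y = (4 - 1*3)/(-2166) = (4 - 3)*(-1/2166) = 1*(-1/2166) = -1/2166 ≈ -0.00046168)
Y/((((4*(0 + 6) - 25*(-27)) + 3328)/(-2643 - 3197))) = -(-2643 - 3197)/((4*(0 + 6) - 25*(-27)) + 3328)/2166 = -(-5840/((4*6 + 675) + 3328))/2166 = -(-5840/((24 + 675) + 3328))/2166 = -(-5840/(699 + 3328))/2166 = -1/(2166*(4027*(-1/5840))) = -1/(2166*(-4027/5840)) = -1/2166*(-5840/4027) = 2920/4361241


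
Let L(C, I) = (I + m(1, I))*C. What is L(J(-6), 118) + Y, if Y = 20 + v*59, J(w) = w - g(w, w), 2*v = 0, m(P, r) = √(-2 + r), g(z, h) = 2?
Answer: -924 - 16*√29 ≈ -1010.2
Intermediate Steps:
v = 0 (v = (½)*0 = 0)
J(w) = -2 + w (J(w) = w - 1*2 = w - 2 = -2 + w)
L(C, I) = C*(I + √(-2 + I)) (L(C, I) = (I + √(-2 + I))*C = C*(I + √(-2 + I)))
Y = 20 (Y = 20 + 0*59 = 20 + 0 = 20)
L(J(-6), 118) + Y = (-2 - 6)*(118 + √(-2 + 118)) + 20 = -8*(118 + √116) + 20 = -8*(118 + 2*√29) + 20 = (-944 - 16*√29) + 20 = -924 - 16*√29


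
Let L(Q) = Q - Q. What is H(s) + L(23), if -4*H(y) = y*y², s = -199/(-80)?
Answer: -7880599/2048000 ≈ -3.8479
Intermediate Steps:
s = 199/80 (s = -199*(-1/80) = 199/80 ≈ 2.4875)
L(Q) = 0
H(y) = -y³/4 (H(y) = -y*y²/4 = -y³/4)
H(s) + L(23) = -(199/80)³/4 + 0 = -¼*7880599/512000 + 0 = -7880599/2048000 + 0 = -7880599/2048000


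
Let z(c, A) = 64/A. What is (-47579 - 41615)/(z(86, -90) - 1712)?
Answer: 2006865/38536 ≈ 52.078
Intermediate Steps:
(-47579 - 41615)/(z(86, -90) - 1712) = (-47579 - 41615)/(64/(-90) - 1712) = -89194/(64*(-1/90) - 1712) = -89194/(-32/45 - 1712) = -89194/(-77072/45) = -89194*(-45/77072) = 2006865/38536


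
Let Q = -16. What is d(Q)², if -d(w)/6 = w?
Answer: 9216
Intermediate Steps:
d(w) = -6*w
d(Q)² = (-6*(-16))² = 96² = 9216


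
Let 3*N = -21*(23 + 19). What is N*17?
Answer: -4998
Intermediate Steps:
N = -294 (N = (-21*(23 + 19))/3 = (-21*42)/3 = (⅓)*(-882) = -294)
N*17 = -294*17 = -4998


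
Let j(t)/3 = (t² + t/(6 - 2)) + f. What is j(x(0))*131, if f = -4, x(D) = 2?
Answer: 393/2 ≈ 196.50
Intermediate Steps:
j(t) = -12 + 3*t² + 3*t/4 (j(t) = 3*((t² + t/(6 - 2)) - 4) = 3*((t² + t/4) - 4) = 3*(-4 + t² + t/4) = -12 + 3*t² + 3*t/4)
j(x(0))*131 = (-12 + 3*2² + (¾)*2)*131 = (-12 + 3*4 + 3/2)*131 = (-12 + 12 + 3/2)*131 = (3/2)*131 = 393/2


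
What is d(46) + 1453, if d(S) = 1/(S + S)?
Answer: 133677/92 ≈ 1453.0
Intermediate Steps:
d(S) = 1/(2*S)
d(46) + 1453 = (½)/46 + 1453 = (½)*(1/46) + 1453 = 1/92 + 1453 = 133677/92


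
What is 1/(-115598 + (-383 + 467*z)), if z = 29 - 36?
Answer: -1/119250 ≈ -8.3857e-6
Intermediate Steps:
z = -7
1/(-115598 + (-383 + 467*z)) = 1/(-115598 + (-383 + 467*(-7))) = 1/(-115598 + (-383 - 3269)) = 1/(-115598 - 3652) = 1/(-119250) = -1/119250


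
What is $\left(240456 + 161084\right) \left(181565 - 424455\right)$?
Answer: $-97530050600$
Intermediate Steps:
$\left(240456 + 161084\right) \left(181565 - 424455\right) = 401540 \left(-242890\right) = -97530050600$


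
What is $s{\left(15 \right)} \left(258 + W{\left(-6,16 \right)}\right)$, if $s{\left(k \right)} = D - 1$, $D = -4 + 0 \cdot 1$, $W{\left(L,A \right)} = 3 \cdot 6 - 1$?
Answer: $-1375$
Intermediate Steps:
$W{\left(L,A \right)} = 17$ ($W{\left(L,A \right)} = 18 - 1 = 17$)
$D = -4$ ($D = -4 + 0 = -4$)
$s{\left(k \right)} = -5$ ($s{\left(k \right)} = -4 - 1 = -5$)
$s{\left(15 \right)} \left(258 + W{\left(-6,16 \right)}\right) = - 5 \left(258 + 17\right) = \left(-5\right) 275 = -1375$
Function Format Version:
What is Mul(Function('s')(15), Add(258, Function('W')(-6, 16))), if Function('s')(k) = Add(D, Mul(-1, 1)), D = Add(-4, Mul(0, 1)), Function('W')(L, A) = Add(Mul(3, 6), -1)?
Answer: -1375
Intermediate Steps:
Function('W')(L, A) = 17 (Function('W')(L, A) = Add(18, -1) = 17)
D = -4 (D = Add(-4, 0) = -4)
Function('s')(k) = -5 (Function('s')(k) = Add(-4, Mul(-1, 1)) = Add(-4, -1) = -5)
Mul(Function('s')(15), Add(258, Function('W')(-6, 16))) = Mul(-5, Add(258, 17)) = Mul(-5, 275) = -1375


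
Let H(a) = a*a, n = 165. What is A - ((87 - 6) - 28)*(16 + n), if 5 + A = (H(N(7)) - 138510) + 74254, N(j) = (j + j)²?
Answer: -35438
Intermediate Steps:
N(j) = 4*j² (N(j) = (2*j)² = 4*j²)
H(a) = a²
A = -25845 (A = -5 + (((4*7²)² - 138510) + 74254) = -5 + (((4*49)² - 138510) + 74254) = -5 + ((196² - 138510) + 74254) = -5 + ((38416 - 138510) + 74254) = -5 + (-100094 + 74254) = -5 - 25840 = -25845)
A - ((87 - 6) - 28)*(16 + n) = -25845 - ((87 - 6) - 28)*(16 + 165) = -25845 - (81 - 28)*181 = -25845 - 53*181 = -25845 - 1*9593 = -25845 - 9593 = -35438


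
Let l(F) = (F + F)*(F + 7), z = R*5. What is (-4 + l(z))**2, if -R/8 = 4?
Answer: 2396689936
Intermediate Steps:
R = -32 (R = -8*4 = -32)
z = -160 (z = -32*5 = -160)
l(F) = 2*F*(7 + F) (l(F) = (2*F)*(7 + F) = 2*F*(7 + F))
(-4 + l(z))**2 = (-4 + 2*(-160)*(7 - 160))**2 = (-4 + 2*(-160)*(-153))**2 = (-4 + 48960)**2 = 48956**2 = 2396689936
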